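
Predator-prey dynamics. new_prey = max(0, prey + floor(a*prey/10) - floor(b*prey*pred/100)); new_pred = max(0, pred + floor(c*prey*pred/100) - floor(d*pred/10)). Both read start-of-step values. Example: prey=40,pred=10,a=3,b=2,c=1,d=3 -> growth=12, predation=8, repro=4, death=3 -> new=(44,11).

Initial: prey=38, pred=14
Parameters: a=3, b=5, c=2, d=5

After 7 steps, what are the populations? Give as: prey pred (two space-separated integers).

Step 1: prey: 38+11-26=23; pred: 14+10-7=17
Step 2: prey: 23+6-19=10; pred: 17+7-8=16
Step 3: prey: 10+3-8=5; pred: 16+3-8=11
Step 4: prey: 5+1-2=4; pred: 11+1-5=7
Step 5: prey: 4+1-1=4; pred: 7+0-3=4
Step 6: prey: 4+1-0=5; pred: 4+0-2=2
Step 7: prey: 5+1-0=6; pred: 2+0-1=1

Answer: 6 1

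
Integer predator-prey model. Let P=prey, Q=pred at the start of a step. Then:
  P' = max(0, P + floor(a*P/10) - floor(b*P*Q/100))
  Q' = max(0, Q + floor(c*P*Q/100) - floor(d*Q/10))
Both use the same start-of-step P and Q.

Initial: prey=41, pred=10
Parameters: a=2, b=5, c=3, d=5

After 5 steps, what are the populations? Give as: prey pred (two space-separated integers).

Answer: 1 5

Derivation:
Step 1: prey: 41+8-20=29; pred: 10+12-5=17
Step 2: prey: 29+5-24=10; pred: 17+14-8=23
Step 3: prey: 10+2-11=1; pred: 23+6-11=18
Step 4: prey: 1+0-0=1; pred: 18+0-9=9
Step 5: prey: 1+0-0=1; pred: 9+0-4=5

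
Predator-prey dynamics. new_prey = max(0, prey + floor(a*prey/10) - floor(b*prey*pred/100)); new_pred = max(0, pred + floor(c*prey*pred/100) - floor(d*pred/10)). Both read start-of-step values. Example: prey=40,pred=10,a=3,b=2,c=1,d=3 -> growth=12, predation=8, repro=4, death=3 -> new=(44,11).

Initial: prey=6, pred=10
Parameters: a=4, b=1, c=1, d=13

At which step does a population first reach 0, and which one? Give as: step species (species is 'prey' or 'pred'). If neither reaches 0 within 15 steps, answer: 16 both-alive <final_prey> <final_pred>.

Step 1: prey: 6+2-0=8; pred: 10+0-13=0
First extinction: pred at step 1

Answer: 1 pred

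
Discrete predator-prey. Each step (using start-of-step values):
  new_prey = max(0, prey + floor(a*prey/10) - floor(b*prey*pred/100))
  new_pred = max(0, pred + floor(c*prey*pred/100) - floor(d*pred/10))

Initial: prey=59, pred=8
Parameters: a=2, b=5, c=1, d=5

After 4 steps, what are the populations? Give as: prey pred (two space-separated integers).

Answer: 29 4

Derivation:
Step 1: prey: 59+11-23=47; pred: 8+4-4=8
Step 2: prey: 47+9-18=38; pred: 8+3-4=7
Step 3: prey: 38+7-13=32; pred: 7+2-3=6
Step 4: prey: 32+6-9=29; pred: 6+1-3=4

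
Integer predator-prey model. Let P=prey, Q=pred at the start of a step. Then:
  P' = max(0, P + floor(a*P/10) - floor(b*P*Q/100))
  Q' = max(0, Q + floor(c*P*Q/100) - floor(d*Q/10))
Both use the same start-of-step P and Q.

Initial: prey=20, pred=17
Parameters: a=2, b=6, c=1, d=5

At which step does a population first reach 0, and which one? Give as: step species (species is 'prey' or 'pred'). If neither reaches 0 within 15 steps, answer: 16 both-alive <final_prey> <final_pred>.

Answer: 16 both-alive 2 1

Derivation:
Step 1: prey: 20+4-20=4; pred: 17+3-8=12
Step 2: prey: 4+0-2=2; pred: 12+0-6=6
Step 3: prey: 2+0-0=2; pred: 6+0-3=3
Step 4: prey: 2+0-0=2; pred: 3+0-1=2
Step 5: prey: 2+0-0=2; pred: 2+0-1=1
Step 6: prey: 2+0-0=2; pred: 1+0-0=1
Steps 7-15: state stable at prey=2, pred=1 (no change)
No extinction within 15 steps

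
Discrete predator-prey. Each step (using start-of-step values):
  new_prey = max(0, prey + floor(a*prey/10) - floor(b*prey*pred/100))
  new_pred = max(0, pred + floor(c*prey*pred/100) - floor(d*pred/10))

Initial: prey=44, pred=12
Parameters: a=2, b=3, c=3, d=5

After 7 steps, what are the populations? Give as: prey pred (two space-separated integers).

Step 1: prey: 44+8-15=37; pred: 12+15-6=21
Step 2: prey: 37+7-23=21; pred: 21+23-10=34
Step 3: prey: 21+4-21=4; pred: 34+21-17=38
Step 4: prey: 4+0-4=0; pred: 38+4-19=23
Step 5: prey: 0+0-0=0; pred: 23+0-11=12
Step 6: prey: 0+0-0=0; pred: 12+0-6=6
Step 7: prey: 0+0-0=0; pred: 6+0-3=3

Answer: 0 3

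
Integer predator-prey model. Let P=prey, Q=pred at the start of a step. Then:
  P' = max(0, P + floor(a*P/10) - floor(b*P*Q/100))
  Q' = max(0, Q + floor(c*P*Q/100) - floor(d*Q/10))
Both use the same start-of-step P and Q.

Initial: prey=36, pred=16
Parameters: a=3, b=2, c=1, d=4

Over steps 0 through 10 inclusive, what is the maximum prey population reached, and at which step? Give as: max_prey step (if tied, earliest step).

Answer: 50 10

Derivation:
Step 1: prey: 36+10-11=35; pred: 16+5-6=15
Step 2: prey: 35+10-10=35; pred: 15+5-6=14
Step 3: prey: 35+10-9=36; pred: 14+4-5=13
Step 4: prey: 36+10-9=37; pred: 13+4-5=12
Step 5: prey: 37+11-8=40; pred: 12+4-4=12
Step 6: prey: 40+12-9=43; pred: 12+4-4=12
Step 7: prey: 43+12-10=45; pred: 12+5-4=13
Step 8: prey: 45+13-11=47; pred: 13+5-5=13
Step 9: prey: 47+14-12=49; pred: 13+6-5=14
Step 10: prey: 49+14-13=50; pred: 14+6-5=15
Max prey = 50 at step 10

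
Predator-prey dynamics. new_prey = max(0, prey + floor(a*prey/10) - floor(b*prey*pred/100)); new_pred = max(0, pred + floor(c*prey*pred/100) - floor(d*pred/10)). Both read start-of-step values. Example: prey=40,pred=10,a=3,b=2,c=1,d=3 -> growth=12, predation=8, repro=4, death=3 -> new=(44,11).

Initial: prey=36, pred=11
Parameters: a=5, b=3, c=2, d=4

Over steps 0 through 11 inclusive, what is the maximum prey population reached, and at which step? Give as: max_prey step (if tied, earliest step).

Step 1: prey: 36+18-11=43; pred: 11+7-4=14
Step 2: prey: 43+21-18=46; pred: 14+12-5=21
Step 3: prey: 46+23-28=41; pred: 21+19-8=32
Step 4: prey: 41+20-39=22; pred: 32+26-12=46
Step 5: prey: 22+11-30=3; pred: 46+20-18=48
Step 6: prey: 3+1-4=0; pred: 48+2-19=31
Step 7: prey: 0+0-0=0; pred: 31+0-12=19
Step 8: prey: 0+0-0=0; pred: 19+0-7=12
Step 9: prey: 0+0-0=0; pred: 12+0-4=8
Step 10: prey: 0+0-0=0; pred: 8+0-3=5
Step 11: prey: 0+0-0=0; pred: 5+0-2=3
Max prey = 46 at step 2

Answer: 46 2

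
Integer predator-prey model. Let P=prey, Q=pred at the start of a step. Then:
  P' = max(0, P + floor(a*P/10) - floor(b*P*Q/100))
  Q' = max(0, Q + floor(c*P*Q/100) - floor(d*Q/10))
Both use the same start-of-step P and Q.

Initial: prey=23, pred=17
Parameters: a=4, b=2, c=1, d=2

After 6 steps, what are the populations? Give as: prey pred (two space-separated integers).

Step 1: prey: 23+9-7=25; pred: 17+3-3=17
Step 2: prey: 25+10-8=27; pred: 17+4-3=18
Step 3: prey: 27+10-9=28; pred: 18+4-3=19
Step 4: prey: 28+11-10=29; pred: 19+5-3=21
Step 5: prey: 29+11-12=28; pred: 21+6-4=23
Step 6: prey: 28+11-12=27; pred: 23+6-4=25

Answer: 27 25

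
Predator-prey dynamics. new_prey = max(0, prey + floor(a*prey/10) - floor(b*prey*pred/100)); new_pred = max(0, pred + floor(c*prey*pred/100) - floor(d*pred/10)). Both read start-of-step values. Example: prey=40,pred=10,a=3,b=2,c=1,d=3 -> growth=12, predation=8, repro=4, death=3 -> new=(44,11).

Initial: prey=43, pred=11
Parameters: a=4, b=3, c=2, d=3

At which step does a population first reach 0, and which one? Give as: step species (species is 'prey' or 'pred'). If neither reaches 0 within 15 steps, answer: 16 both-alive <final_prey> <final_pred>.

Answer: 5 prey

Derivation:
Step 1: prey: 43+17-14=46; pred: 11+9-3=17
Step 2: prey: 46+18-23=41; pred: 17+15-5=27
Step 3: prey: 41+16-33=24; pred: 27+22-8=41
Step 4: prey: 24+9-29=4; pred: 41+19-12=48
Step 5: prey: 4+1-5=0; pred: 48+3-14=37
First extinction: prey at step 5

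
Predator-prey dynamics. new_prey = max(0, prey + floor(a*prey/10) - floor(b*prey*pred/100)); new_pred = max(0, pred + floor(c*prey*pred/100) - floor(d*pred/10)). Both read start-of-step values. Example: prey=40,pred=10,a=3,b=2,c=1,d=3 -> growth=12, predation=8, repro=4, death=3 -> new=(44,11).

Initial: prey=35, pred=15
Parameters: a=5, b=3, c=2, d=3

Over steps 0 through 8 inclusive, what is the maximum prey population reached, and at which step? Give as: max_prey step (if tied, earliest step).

Answer: 37 1

Derivation:
Step 1: prey: 35+17-15=37; pred: 15+10-4=21
Step 2: prey: 37+18-23=32; pred: 21+15-6=30
Step 3: prey: 32+16-28=20; pred: 30+19-9=40
Step 4: prey: 20+10-24=6; pred: 40+16-12=44
Step 5: prey: 6+3-7=2; pred: 44+5-13=36
Step 6: prey: 2+1-2=1; pred: 36+1-10=27
Step 7: prey: 1+0-0=1; pred: 27+0-8=19
Step 8: prey: 1+0-0=1; pred: 19+0-5=14
Max prey = 37 at step 1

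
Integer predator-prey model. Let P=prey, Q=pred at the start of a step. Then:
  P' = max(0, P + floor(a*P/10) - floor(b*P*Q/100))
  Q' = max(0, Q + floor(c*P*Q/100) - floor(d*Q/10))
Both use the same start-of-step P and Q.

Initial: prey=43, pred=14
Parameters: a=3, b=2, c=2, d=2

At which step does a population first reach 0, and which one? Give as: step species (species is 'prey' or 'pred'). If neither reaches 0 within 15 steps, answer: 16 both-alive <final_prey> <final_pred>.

Answer: 5 prey

Derivation:
Step 1: prey: 43+12-12=43; pred: 14+12-2=24
Step 2: prey: 43+12-20=35; pred: 24+20-4=40
Step 3: prey: 35+10-28=17; pred: 40+28-8=60
Step 4: prey: 17+5-20=2; pred: 60+20-12=68
Step 5: prey: 2+0-2=0; pred: 68+2-13=57
First extinction: prey at step 5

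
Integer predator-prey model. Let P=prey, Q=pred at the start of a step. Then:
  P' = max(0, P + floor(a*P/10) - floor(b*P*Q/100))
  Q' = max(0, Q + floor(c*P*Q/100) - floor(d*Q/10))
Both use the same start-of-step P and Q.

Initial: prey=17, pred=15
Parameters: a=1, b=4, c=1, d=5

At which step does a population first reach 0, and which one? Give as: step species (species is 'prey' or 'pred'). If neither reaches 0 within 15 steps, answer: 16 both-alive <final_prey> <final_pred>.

Answer: 16 both-alive 4 1

Derivation:
Step 1: prey: 17+1-10=8; pred: 15+2-7=10
Step 2: prey: 8+0-3=5; pred: 10+0-5=5
Step 3: prey: 5+0-1=4; pred: 5+0-2=3
Step 4: prey: 4+0-0=4; pred: 3+0-1=2
Step 5: prey: 4+0-0=4; pred: 2+0-1=1
Step 6: prey: 4+0-0=4; pred: 1+0-0=1
Steps 7-15: state stable at prey=4, pred=1 (no change)
No extinction within 15 steps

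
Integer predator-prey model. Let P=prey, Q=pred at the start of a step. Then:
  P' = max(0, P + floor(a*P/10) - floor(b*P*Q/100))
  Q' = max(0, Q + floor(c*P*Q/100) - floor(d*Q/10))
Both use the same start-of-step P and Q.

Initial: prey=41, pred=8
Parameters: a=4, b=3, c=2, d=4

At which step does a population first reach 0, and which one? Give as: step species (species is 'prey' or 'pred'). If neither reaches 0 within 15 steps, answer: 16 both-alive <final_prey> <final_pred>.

Answer: 6 prey

Derivation:
Step 1: prey: 41+16-9=48; pred: 8+6-3=11
Step 2: prey: 48+19-15=52; pred: 11+10-4=17
Step 3: prey: 52+20-26=46; pred: 17+17-6=28
Step 4: prey: 46+18-38=26; pred: 28+25-11=42
Step 5: prey: 26+10-32=4; pred: 42+21-16=47
Step 6: prey: 4+1-5=0; pred: 47+3-18=32
First extinction: prey at step 6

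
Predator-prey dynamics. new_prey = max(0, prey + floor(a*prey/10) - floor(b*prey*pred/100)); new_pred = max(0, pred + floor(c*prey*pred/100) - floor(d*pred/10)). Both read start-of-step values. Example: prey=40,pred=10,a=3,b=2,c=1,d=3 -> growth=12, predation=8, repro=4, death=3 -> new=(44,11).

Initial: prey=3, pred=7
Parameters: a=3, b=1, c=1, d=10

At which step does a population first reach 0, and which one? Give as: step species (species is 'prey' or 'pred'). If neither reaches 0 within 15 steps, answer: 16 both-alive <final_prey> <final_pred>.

Answer: 1 pred

Derivation:
Step 1: prey: 3+0-0=3; pred: 7+0-7=0
First extinction: pred at step 1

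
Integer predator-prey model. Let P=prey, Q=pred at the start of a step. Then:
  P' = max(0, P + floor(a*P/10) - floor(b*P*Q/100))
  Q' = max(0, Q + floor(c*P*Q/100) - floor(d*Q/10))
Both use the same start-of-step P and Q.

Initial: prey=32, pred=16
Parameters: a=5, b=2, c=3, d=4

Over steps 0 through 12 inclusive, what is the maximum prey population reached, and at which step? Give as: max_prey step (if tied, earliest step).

Step 1: prey: 32+16-10=38; pred: 16+15-6=25
Step 2: prey: 38+19-19=38; pred: 25+28-10=43
Step 3: prey: 38+19-32=25; pred: 43+49-17=75
Step 4: prey: 25+12-37=0; pred: 75+56-30=101
Step 5: prey: 0+0-0=0; pred: 101+0-40=61
Step 6: prey: 0+0-0=0; pred: 61+0-24=37
Step 7: prey: 0+0-0=0; pred: 37+0-14=23
Step 8: prey: 0+0-0=0; pred: 23+0-9=14
Step 9: prey: 0+0-0=0; pred: 14+0-5=9
Step 10: prey: 0+0-0=0; pred: 9+0-3=6
Step 11: prey: 0+0-0=0; pred: 6+0-2=4
Step 12: prey: 0+0-0=0; pred: 4+0-1=3
Max prey = 38 at step 1

Answer: 38 1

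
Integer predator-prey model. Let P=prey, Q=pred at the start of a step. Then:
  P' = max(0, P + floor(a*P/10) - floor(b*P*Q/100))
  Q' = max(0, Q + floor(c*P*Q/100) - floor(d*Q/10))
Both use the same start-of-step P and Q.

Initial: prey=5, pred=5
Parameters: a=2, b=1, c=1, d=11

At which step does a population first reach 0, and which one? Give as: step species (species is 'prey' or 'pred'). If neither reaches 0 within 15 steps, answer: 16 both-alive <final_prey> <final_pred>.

Answer: 1 pred

Derivation:
Step 1: prey: 5+1-0=6; pred: 5+0-5=0
First extinction: pred at step 1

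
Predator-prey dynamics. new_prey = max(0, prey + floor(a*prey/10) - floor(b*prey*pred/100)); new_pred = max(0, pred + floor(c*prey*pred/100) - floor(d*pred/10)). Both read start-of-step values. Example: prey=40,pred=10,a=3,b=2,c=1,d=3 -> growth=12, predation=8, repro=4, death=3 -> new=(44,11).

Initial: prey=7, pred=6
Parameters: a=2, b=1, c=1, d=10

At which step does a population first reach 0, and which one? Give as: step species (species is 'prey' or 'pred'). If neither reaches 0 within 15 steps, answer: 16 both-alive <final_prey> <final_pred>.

Answer: 1 pred

Derivation:
Step 1: prey: 7+1-0=8; pred: 6+0-6=0
First extinction: pred at step 1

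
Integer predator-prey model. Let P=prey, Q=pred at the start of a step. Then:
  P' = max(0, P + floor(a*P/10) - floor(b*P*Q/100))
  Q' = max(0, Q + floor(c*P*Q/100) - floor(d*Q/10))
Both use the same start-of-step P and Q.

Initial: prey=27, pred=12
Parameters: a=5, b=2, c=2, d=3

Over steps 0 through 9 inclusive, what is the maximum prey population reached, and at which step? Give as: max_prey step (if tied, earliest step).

Answer: 44 3

Derivation:
Step 1: prey: 27+13-6=34; pred: 12+6-3=15
Step 2: prey: 34+17-10=41; pred: 15+10-4=21
Step 3: prey: 41+20-17=44; pred: 21+17-6=32
Step 4: prey: 44+22-28=38; pred: 32+28-9=51
Step 5: prey: 38+19-38=19; pred: 51+38-15=74
Step 6: prey: 19+9-28=0; pred: 74+28-22=80
Step 7: prey: 0+0-0=0; pred: 80+0-24=56
Step 8: prey: 0+0-0=0; pred: 56+0-16=40
Step 9: prey: 0+0-0=0; pred: 40+0-12=28
Max prey = 44 at step 3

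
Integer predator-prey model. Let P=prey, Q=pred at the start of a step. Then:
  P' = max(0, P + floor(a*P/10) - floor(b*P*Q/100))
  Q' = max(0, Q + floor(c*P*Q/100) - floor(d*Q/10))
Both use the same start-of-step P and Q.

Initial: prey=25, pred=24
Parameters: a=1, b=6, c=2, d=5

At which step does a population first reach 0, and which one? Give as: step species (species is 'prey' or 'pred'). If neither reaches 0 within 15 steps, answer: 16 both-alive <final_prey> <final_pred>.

Answer: 1 prey

Derivation:
Step 1: prey: 25+2-36=0; pred: 24+12-12=24
First extinction: prey at step 1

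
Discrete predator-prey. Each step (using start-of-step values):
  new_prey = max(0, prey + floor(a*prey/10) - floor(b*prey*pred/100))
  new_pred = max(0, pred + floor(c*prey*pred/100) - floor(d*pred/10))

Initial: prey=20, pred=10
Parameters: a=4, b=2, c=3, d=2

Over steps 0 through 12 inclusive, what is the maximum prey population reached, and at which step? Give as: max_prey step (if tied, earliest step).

Step 1: prey: 20+8-4=24; pred: 10+6-2=14
Step 2: prey: 24+9-6=27; pred: 14+10-2=22
Step 3: prey: 27+10-11=26; pred: 22+17-4=35
Step 4: prey: 26+10-18=18; pred: 35+27-7=55
Step 5: prey: 18+7-19=6; pred: 55+29-11=73
Step 6: prey: 6+2-8=0; pred: 73+13-14=72
Step 7: prey: 0+0-0=0; pred: 72+0-14=58
Step 8: prey: 0+0-0=0; pred: 58+0-11=47
Step 9: prey: 0+0-0=0; pred: 47+0-9=38
Step 10: prey: 0+0-0=0; pred: 38+0-7=31
Step 11: prey: 0+0-0=0; pred: 31+0-6=25
Step 12: prey: 0+0-0=0; pred: 25+0-5=20
Max prey = 27 at step 2

Answer: 27 2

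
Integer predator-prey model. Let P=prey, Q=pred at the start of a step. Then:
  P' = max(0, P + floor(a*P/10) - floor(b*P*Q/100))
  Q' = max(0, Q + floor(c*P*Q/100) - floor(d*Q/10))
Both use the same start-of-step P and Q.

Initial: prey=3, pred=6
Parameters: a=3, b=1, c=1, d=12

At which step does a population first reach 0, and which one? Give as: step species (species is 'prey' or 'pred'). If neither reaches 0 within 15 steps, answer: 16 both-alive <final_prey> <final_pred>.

Answer: 1 pred

Derivation:
Step 1: prey: 3+0-0=3; pred: 6+0-7=0
First extinction: pred at step 1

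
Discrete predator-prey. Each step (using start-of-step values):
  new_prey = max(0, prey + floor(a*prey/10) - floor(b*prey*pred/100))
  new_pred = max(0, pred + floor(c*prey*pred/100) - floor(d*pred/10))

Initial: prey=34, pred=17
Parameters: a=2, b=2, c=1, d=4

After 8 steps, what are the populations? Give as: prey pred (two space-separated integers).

Answer: 28 4

Derivation:
Step 1: prey: 34+6-11=29; pred: 17+5-6=16
Step 2: prey: 29+5-9=25; pred: 16+4-6=14
Step 3: prey: 25+5-7=23; pred: 14+3-5=12
Step 4: prey: 23+4-5=22; pred: 12+2-4=10
Step 5: prey: 22+4-4=22; pred: 10+2-4=8
Step 6: prey: 22+4-3=23; pred: 8+1-3=6
Step 7: prey: 23+4-2=25; pred: 6+1-2=5
Step 8: prey: 25+5-2=28; pred: 5+1-2=4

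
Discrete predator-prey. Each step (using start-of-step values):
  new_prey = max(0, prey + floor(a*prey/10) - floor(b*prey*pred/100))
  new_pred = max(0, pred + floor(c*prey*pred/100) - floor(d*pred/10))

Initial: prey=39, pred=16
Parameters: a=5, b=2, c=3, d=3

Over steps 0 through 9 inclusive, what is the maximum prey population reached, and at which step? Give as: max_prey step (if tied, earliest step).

Step 1: prey: 39+19-12=46; pred: 16+18-4=30
Step 2: prey: 46+23-27=42; pred: 30+41-9=62
Step 3: prey: 42+21-52=11; pred: 62+78-18=122
Step 4: prey: 11+5-26=0; pred: 122+40-36=126
Step 5: prey: 0+0-0=0; pred: 126+0-37=89
Step 6: prey: 0+0-0=0; pred: 89+0-26=63
Step 7: prey: 0+0-0=0; pred: 63+0-18=45
Step 8: prey: 0+0-0=0; pred: 45+0-13=32
Step 9: prey: 0+0-0=0; pred: 32+0-9=23
Max prey = 46 at step 1

Answer: 46 1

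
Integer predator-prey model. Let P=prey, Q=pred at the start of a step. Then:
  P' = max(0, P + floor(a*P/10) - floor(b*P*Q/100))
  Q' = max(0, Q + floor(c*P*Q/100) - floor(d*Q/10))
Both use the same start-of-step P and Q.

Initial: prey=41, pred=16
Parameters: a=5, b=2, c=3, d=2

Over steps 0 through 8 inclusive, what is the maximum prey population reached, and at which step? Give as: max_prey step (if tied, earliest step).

Answer: 48 1

Derivation:
Step 1: prey: 41+20-13=48; pred: 16+19-3=32
Step 2: prey: 48+24-30=42; pred: 32+46-6=72
Step 3: prey: 42+21-60=3; pred: 72+90-14=148
Step 4: prey: 3+1-8=0; pred: 148+13-29=132
Step 5: prey: 0+0-0=0; pred: 132+0-26=106
Step 6: prey: 0+0-0=0; pred: 106+0-21=85
Step 7: prey: 0+0-0=0; pred: 85+0-17=68
Step 8: prey: 0+0-0=0; pred: 68+0-13=55
Max prey = 48 at step 1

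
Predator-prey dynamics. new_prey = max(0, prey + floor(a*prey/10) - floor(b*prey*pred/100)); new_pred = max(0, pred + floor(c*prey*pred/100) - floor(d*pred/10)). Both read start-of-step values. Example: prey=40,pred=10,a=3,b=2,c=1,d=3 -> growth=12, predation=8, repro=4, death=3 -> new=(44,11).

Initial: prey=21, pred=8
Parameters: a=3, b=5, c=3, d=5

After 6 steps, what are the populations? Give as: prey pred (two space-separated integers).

Step 1: prey: 21+6-8=19; pred: 8+5-4=9
Step 2: prey: 19+5-8=16; pred: 9+5-4=10
Step 3: prey: 16+4-8=12; pred: 10+4-5=9
Step 4: prey: 12+3-5=10; pred: 9+3-4=8
Step 5: prey: 10+3-4=9; pred: 8+2-4=6
Step 6: prey: 9+2-2=9; pred: 6+1-3=4

Answer: 9 4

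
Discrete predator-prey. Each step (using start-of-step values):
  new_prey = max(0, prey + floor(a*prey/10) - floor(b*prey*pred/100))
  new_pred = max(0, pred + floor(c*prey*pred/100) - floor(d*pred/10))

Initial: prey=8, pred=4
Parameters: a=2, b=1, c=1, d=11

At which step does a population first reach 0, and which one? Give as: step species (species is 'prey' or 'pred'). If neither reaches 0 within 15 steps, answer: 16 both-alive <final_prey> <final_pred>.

Answer: 1 pred

Derivation:
Step 1: prey: 8+1-0=9; pred: 4+0-4=0
First extinction: pred at step 1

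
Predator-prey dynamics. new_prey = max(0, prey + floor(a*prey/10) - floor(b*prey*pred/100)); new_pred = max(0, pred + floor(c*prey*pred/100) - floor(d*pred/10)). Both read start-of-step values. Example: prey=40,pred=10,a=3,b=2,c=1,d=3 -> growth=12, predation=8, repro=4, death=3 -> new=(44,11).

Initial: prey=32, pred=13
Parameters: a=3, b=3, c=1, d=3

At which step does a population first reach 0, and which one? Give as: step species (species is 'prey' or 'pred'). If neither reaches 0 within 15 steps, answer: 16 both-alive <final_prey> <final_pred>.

Answer: 16 both-alive 42 7

Derivation:
Step 1: prey: 32+9-12=29; pred: 13+4-3=14
Step 2: prey: 29+8-12=25; pred: 14+4-4=14
Step 3: prey: 25+7-10=22; pred: 14+3-4=13
Step 4: prey: 22+6-8=20; pred: 13+2-3=12
Step 5: prey: 20+6-7=19; pred: 12+2-3=11
Step 6: prey: 19+5-6=18; pred: 11+2-3=10
Step 7: prey: 18+5-5=18; pred: 10+1-3=8
Step 8: prey: 18+5-4=19; pred: 8+1-2=7
Step 9: prey: 19+5-3=21; pred: 7+1-2=6
Step 10: prey: 21+6-3=24; pred: 6+1-1=6
Step 11: prey: 24+7-4=27; pred: 6+1-1=6
Step 12: prey: 27+8-4=31; pred: 6+1-1=6
Step 13: prey: 31+9-5=35; pred: 6+1-1=6
Step 14: prey: 35+10-6=39; pred: 6+2-1=7
Step 15: prey: 39+11-8=42; pred: 7+2-2=7
No extinction within 15 steps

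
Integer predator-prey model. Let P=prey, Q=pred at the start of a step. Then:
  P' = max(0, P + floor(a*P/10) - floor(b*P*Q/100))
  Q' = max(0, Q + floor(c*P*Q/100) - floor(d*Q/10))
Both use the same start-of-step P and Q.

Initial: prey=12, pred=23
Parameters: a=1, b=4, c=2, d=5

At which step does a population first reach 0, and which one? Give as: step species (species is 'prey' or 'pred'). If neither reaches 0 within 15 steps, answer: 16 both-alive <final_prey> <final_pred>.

Step 1: prey: 12+1-11=2; pred: 23+5-11=17
Step 2: prey: 2+0-1=1; pred: 17+0-8=9
Step 3: prey: 1+0-0=1; pred: 9+0-4=5
Step 4: prey: 1+0-0=1; pred: 5+0-2=3
Step 5: prey: 1+0-0=1; pred: 3+0-1=2
Step 6: prey: 1+0-0=1; pred: 2+0-1=1
Step 7: prey: 1+0-0=1; pred: 1+0-0=1
Steps 8-15: state stable at prey=1, pred=1 (no change)
No extinction within 15 steps

Answer: 16 both-alive 1 1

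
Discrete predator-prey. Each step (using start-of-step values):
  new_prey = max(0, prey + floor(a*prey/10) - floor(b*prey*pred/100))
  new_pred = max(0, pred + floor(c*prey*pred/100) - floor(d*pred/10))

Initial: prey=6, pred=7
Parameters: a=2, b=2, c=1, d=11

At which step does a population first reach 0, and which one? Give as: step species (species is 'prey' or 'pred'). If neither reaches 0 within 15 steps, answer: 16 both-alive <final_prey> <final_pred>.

Answer: 1 pred

Derivation:
Step 1: prey: 6+1-0=7; pred: 7+0-7=0
First extinction: pred at step 1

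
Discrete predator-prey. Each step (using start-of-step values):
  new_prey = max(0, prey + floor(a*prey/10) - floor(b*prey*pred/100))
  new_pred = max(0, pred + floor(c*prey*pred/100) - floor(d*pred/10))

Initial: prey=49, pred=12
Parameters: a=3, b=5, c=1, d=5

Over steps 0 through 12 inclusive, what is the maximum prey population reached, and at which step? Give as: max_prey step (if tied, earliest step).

Answer: 88 12

Derivation:
Step 1: prey: 49+14-29=34; pred: 12+5-6=11
Step 2: prey: 34+10-18=26; pred: 11+3-5=9
Step 3: prey: 26+7-11=22; pred: 9+2-4=7
Step 4: prey: 22+6-7=21; pred: 7+1-3=5
Step 5: prey: 21+6-5=22; pred: 5+1-2=4
Step 6: prey: 22+6-4=24; pred: 4+0-2=2
Step 7: prey: 24+7-2=29; pred: 2+0-1=1
Step 8: prey: 29+8-1=36; pred: 1+0-0=1
Step 9: prey: 36+10-1=45; pred: 1+0-0=1
Step 10: prey: 45+13-2=56; pred: 1+0-0=1
Step 11: prey: 56+16-2=70; pred: 1+0-0=1
Step 12: prey: 70+21-3=88; pred: 1+0-0=1
Max prey = 88 at step 12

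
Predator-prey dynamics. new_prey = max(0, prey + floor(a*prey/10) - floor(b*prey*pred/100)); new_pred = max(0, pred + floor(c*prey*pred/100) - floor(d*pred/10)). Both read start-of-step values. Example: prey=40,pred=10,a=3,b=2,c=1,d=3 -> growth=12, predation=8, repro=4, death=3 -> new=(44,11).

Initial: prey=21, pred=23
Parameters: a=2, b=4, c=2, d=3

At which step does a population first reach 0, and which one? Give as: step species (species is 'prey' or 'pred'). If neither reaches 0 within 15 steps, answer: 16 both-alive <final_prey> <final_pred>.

Step 1: prey: 21+4-19=6; pred: 23+9-6=26
Step 2: prey: 6+1-6=1; pred: 26+3-7=22
Step 3: prey: 1+0-0=1; pred: 22+0-6=16
Step 4: prey: 1+0-0=1; pred: 16+0-4=12
Step 5: prey: 1+0-0=1; pred: 12+0-3=9
Step 6: prey: 1+0-0=1; pred: 9+0-2=7
Step 7: prey: 1+0-0=1; pred: 7+0-2=5
Step 8: prey: 1+0-0=1; pred: 5+0-1=4
Step 9: prey: 1+0-0=1; pred: 4+0-1=3
Step 10: prey: 1+0-0=1; pred: 3+0-0=3
Steps 11-15: state stable at prey=1, pred=3 (no change)
No extinction within 15 steps

Answer: 16 both-alive 1 3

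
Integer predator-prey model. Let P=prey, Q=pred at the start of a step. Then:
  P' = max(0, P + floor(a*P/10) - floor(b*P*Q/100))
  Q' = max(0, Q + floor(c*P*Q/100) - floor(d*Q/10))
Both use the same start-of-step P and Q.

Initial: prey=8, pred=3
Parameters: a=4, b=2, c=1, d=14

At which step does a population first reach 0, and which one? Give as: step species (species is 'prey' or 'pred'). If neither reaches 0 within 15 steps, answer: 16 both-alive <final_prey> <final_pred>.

Step 1: prey: 8+3-0=11; pred: 3+0-4=0
First extinction: pred at step 1

Answer: 1 pred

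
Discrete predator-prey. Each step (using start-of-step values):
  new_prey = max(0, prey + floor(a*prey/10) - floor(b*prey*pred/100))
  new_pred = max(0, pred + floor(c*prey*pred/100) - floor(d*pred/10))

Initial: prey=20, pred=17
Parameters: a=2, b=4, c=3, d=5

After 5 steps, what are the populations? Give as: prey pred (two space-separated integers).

Answer: 2 3

Derivation:
Step 1: prey: 20+4-13=11; pred: 17+10-8=19
Step 2: prey: 11+2-8=5; pred: 19+6-9=16
Step 3: prey: 5+1-3=3; pred: 16+2-8=10
Step 4: prey: 3+0-1=2; pred: 10+0-5=5
Step 5: prey: 2+0-0=2; pred: 5+0-2=3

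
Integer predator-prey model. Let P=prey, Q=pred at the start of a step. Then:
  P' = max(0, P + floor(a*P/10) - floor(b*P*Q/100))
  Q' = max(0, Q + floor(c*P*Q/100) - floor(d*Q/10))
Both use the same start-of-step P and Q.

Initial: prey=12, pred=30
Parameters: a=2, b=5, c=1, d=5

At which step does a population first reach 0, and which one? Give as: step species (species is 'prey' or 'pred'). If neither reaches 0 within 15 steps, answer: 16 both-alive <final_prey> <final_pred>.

Answer: 1 prey

Derivation:
Step 1: prey: 12+2-18=0; pred: 30+3-15=18
First extinction: prey at step 1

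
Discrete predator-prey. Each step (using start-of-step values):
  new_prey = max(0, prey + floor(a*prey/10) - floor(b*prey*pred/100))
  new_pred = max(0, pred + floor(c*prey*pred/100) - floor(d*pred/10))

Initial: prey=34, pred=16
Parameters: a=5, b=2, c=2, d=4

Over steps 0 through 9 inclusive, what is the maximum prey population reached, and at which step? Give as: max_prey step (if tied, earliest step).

Step 1: prey: 34+17-10=41; pred: 16+10-6=20
Step 2: prey: 41+20-16=45; pred: 20+16-8=28
Step 3: prey: 45+22-25=42; pred: 28+25-11=42
Step 4: prey: 42+21-35=28; pred: 42+35-16=61
Step 5: prey: 28+14-34=8; pred: 61+34-24=71
Step 6: prey: 8+4-11=1; pred: 71+11-28=54
Step 7: prey: 1+0-1=0; pred: 54+1-21=34
Step 8: prey: 0+0-0=0; pred: 34+0-13=21
Step 9: prey: 0+0-0=0; pred: 21+0-8=13
Max prey = 45 at step 2

Answer: 45 2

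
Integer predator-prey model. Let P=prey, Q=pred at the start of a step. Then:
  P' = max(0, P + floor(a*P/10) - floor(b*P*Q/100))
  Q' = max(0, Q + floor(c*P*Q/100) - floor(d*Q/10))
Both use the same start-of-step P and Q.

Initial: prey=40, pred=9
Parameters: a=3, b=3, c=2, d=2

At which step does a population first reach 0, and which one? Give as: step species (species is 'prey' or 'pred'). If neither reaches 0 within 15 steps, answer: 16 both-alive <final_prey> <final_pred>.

Answer: 5 prey

Derivation:
Step 1: prey: 40+12-10=42; pred: 9+7-1=15
Step 2: prey: 42+12-18=36; pred: 15+12-3=24
Step 3: prey: 36+10-25=21; pred: 24+17-4=37
Step 4: prey: 21+6-23=4; pred: 37+15-7=45
Step 5: prey: 4+1-5=0; pred: 45+3-9=39
First extinction: prey at step 5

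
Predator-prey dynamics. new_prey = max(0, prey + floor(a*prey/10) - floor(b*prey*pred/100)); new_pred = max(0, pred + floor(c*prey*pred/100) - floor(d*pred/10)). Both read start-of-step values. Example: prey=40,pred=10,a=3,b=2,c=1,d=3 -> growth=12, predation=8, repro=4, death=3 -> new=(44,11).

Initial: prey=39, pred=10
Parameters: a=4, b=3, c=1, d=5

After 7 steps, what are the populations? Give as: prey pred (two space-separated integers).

Answer: 98 17

Derivation:
Step 1: prey: 39+15-11=43; pred: 10+3-5=8
Step 2: prey: 43+17-10=50; pred: 8+3-4=7
Step 3: prey: 50+20-10=60; pred: 7+3-3=7
Step 4: prey: 60+24-12=72; pred: 7+4-3=8
Step 5: prey: 72+28-17=83; pred: 8+5-4=9
Step 6: prey: 83+33-22=94; pred: 9+7-4=12
Step 7: prey: 94+37-33=98; pred: 12+11-6=17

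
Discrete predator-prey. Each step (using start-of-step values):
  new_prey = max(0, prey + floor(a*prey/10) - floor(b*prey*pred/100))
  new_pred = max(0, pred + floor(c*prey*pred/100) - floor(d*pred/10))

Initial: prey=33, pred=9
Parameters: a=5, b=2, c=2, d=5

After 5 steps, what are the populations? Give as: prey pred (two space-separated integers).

Step 1: prey: 33+16-5=44; pred: 9+5-4=10
Step 2: prey: 44+22-8=58; pred: 10+8-5=13
Step 3: prey: 58+29-15=72; pred: 13+15-6=22
Step 4: prey: 72+36-31=77; pred: 22+31-11=42
Step 5: prey: 77+38-64=51; pred: 42+64-21=85

Answer: 51 85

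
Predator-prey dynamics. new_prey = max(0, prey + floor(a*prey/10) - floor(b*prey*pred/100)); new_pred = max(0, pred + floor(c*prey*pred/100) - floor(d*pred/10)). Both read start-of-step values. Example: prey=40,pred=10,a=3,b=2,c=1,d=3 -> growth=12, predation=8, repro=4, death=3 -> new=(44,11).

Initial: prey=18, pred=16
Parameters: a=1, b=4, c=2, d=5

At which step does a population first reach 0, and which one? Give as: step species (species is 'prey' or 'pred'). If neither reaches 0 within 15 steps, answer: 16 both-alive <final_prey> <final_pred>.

Answer: 16 both-alive 3 1

Derivation:
Step 1: prey: 18+1-11=8; pred: 16+5-8=13
Step 2: prey: 8+0-4=4; pred: 13+2-6=9
Step 3: prey: 4+0-1=3; pred: 9+0-4=5
Step 4: prey: 3+0-0=3; pred: 5+0-2=3
Step 5: prey: 3+0-0=3; pred: 3+0-1=2
Step 6: prey: 3+0-0=3; pred: 2+0-1=1
Step 7: prey: 3+0-0=3; pred: 1+0-0=1
Steps 8-15: state stable at prey=3, pred=1 (no change)
No extinction within 15 steps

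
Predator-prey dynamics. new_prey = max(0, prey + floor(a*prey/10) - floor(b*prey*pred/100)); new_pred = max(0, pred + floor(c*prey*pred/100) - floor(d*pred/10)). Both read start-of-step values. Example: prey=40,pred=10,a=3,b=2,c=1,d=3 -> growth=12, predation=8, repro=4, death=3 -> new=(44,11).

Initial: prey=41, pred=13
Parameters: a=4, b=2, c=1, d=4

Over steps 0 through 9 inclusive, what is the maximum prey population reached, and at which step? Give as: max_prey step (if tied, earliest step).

Answer: 67 5

Derivation:
Step 1: prey: 41+16-10=47; pred: 13+5-5=13
Step 2: prey: 47+18-12=53; pred: 13+6-5=14
Step 3: prey: 53+21-14=60; pred: 14+7-5=16
Step 4: prey: 60+24-19=65; pred: 16+9-6=19
Step 5: prey: 65+26-24=67; pred: 19+12-7=24
Step 6: prey: 67+26-32=61; pred: 24+16-9=31
Step 7: prey: 61+24-37=48; pred: 31+18-12=37
Step 8: prey: 48+19-35=32; pred: 37+17-14=40
Step 9: prey: 32+12-25=19; pred: 40+12-16=36
Max prey = 67 at step 5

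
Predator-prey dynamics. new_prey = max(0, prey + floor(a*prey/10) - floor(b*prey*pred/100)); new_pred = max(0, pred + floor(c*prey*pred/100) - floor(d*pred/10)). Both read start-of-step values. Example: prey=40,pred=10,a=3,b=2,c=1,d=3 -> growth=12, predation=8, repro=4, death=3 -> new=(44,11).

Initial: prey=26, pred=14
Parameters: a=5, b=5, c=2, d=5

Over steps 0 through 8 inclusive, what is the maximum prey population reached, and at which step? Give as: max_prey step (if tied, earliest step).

Answer: 36 8

Derivation:
Step 1: prey: 26+13-18=21; pred: 14+7-7=14
Step 2: prey: 21+10-14=17; pred: 14+5-7=12
Step 3: prey: 17+8-10=15; pred: 12+4-6=10
Step 4: prey: 15+7-7=15; pred: 10+3-5=8
Step 5: prey: 15+7-6=16; pred: 8+2-4=6
Step 6: prey: 16+8-4=20; pred: 6+1-3=4
Step 7: prey: 20+10-4=26; pred: 4+1-2=3
Step 8: prey: 26+13-3=36; pred: 3+1-1=3
Max prey = 36 at step 8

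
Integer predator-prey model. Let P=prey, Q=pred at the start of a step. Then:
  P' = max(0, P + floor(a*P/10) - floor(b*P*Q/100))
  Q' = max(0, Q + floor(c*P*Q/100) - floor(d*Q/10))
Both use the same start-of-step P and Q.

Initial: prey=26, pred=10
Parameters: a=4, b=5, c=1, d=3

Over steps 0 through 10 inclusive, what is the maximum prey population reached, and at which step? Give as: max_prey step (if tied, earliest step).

Step 1: prey: 26+10-13=23; pred: 10+2-3=9
Step 2: prey: 23+9-10=22; pred: 9+2-2=9
Step 3: prey: 22+8-9=21; pred: 9+1-2=8
Step 4: prey: 21+8-8=21; pred: 8+1-2=7
Step 5: prey: 21+8-7=22; pred: 7+1-2=6
Step 6: prey: 22+8-6=24; pred: 6+1-1=6
Step 7: prey: 24+9-7=26; pred: 6+1-1=6
Step 8: prey: 26+10-7=29; pred: 6+1-1=6
Step 9: prey: 29+11-8=32; pred: 6+1-1=6
Step 10: prey: 32+12-9=35; pred: 6+1-1=6
Max prey = 35 at step 10

Answer: 35 10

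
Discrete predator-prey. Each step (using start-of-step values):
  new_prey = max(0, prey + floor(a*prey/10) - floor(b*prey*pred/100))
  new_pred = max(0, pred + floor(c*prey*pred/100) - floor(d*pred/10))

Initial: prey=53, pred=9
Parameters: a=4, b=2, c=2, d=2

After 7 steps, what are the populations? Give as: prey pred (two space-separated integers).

Step 1: prey: 53+21-9=65; pred: 9+9-1=17
Step 2: prey: 65+26-22=69; pred: 17+22-3=36
Step 3: prey: 69+27-49=47; pred: 36+49-7=78
Step 4: prey: 47+18-73=0; pred: 78+73-15=136
Step 5: prey: 0+0-0=0; pred: 136+0-27=109
Step 6: prey: 0+0-0=0; pred: 109+0-21=88
Step 7: prey: 0+0-0=0; pred: 88+0-17=71

Answer: 0 71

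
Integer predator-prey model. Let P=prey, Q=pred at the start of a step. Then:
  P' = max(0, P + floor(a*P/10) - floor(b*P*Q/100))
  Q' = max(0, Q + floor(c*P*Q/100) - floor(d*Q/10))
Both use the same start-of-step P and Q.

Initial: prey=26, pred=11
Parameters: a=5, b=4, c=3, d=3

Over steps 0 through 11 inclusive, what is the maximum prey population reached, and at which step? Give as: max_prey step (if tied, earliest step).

Step 1: prey: 26+13-11=28; pred: 11+8-3=16
Step 2: prey: 28+14-17=25; pred: 16+13-4=25
Step 3: prey: 25+12-25=12; pred: 25+18-7=36
Step 4: prey: 12+6-17=1; pred: 36+12-10=38
Step 5: prey: 1+0-1=0; pred: 38+1-11=28
Step 6: prey: 0+0-0=0; pred: 28+0-8=20
Step 7: prey: 0+0-0=0; pred: 20+0-6=14
Step 8: prey: 0+0-0=0; pred: 14+0-4=10
Step 9: prey: 0+0-0=0; pred: 10+0-3=7
Step 10: prey: 0+0-0=0; pred: 7+0-2=5
Step 11: prey: 0+0-0=0; pred: 5+0-1=4
Max prey = 28 at step 1

Answer: 28 1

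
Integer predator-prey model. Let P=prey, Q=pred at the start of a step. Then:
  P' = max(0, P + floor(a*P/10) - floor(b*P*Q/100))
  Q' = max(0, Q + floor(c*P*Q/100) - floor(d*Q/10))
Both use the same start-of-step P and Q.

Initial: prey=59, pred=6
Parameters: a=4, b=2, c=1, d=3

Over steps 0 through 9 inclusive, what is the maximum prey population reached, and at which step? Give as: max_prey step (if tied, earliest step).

Answer: 108 3

Derivation:
Step 1: prey: 59+23-7=75; pred: 6+3-1=8
Step 2: prey: 75+30-12=93; pred: 8+6-2=12
Step 3: prey: 93+37-22=108; pred: 12+11-3=20
Step 4: prey: 108+43-43=108; pred: 20+21-6=35
Step 5: prey: 108+43-75=76; pred: 35+37-10=62
Step 6: prey: 76+30-94=12; pred: 62+47-18=91
Step 7: prey: 12+4-21=0; pred: 91+10-27=74
Step 8: prey: 0+0-0=0; pred: 74+0-22=52
Step 9: prey: 0+0-0=0; pred: 52+0-15=37
Max prey = 108 at step 3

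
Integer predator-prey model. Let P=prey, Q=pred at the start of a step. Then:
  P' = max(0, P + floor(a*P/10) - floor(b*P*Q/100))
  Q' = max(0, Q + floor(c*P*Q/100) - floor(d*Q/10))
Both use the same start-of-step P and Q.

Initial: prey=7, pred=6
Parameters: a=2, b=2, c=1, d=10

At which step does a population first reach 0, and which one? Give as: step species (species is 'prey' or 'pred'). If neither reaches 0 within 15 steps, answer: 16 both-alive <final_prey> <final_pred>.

Answer: 1 pred

Derivation:
Step 1: prey: 7+1-0=8; pred: 6+0-6=0
First extinction: pred at step 1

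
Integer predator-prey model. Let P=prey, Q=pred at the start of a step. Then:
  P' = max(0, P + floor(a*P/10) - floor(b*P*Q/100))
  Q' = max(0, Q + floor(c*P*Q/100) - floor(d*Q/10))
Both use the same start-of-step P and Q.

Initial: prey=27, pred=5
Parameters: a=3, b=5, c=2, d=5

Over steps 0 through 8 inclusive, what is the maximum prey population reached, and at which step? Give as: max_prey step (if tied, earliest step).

Answer: 32 3

Derivation:
Step 1: prey: 27+8-6=29; pred: 5+2-2=5
Step 2: prey: 29+8-7=30; pred: 5+2-2=5
Step 3: prey: 30+9-7=32; pred: 5+3-2=6
Step 4: prey: 32+9-9=32; pred: 6+3-3=6
Step 5: prey: 32+9-9=32; pred: 6+3-3=6
Step 6: prey: 32+9-9=32; pred: 6+3-3=6
Step 7: prey: 32+9-9=32; pred: 6+3-3=6
Step 8: prey: 32+9-9=32; pred: 6+3-3=6
Max prey = 32 at step 3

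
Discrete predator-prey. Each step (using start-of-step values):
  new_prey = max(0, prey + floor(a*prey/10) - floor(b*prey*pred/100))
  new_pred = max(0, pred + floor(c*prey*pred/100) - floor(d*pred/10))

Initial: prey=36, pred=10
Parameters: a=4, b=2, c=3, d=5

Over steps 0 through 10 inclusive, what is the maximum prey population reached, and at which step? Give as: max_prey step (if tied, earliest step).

Step 1: prey: 36+14-7=43; pred: 10+10-5=15
Step 2: prey: 43+17-12=48; pred: 15+19-7=27
Step 3: prey: 48+19-25=42; pred: 27+38-13=52
Step 4: prey: 42+16-43=15; pred: 52+65-26=91
Step 5: prey: 15+6-27=0; pred: 91+40-45=86
Step 6: prey: 0+0-0=0; pred: 86+0-43=43
Step 7: prey: 0+0-0=0; pred: 43+0-21=22
Step 8: prey: 0+0-0=0; pred: 22+0-11=11
Step 9: prey: 0+0-0=0; pred: 11+0-5=6
Step 10: prey: 0+0-0=0; pred: 6+0-3=3
Max prey = 48 at step 2

Answer: 48 2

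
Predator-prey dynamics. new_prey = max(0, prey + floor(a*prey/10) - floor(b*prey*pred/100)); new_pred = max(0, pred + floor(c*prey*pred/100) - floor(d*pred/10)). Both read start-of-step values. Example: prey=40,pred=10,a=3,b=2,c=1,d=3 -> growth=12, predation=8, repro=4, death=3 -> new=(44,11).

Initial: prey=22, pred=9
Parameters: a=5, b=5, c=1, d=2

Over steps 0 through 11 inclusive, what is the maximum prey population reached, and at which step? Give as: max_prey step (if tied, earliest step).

Step 1: prey: 22+11-9=24; pred: 9+1-1=9
Step 2: prey: 24+12-10=26; pred: 9+2-1=10
Step 3: prey: 26+13-13=26; pred: 10+2-2=10
Step 4: prey: 26+13-13=26; pred: 10+2-2=10
Step 5: prey: 26+13-13=26; pred: 10+2-2=10
Step 6: prey: 26+13-13=26; pred: 10+2-2=10
Step 7: prey: 26+13-13=26; pred: 10+2-2=10
Step 8: prey: 26+13-13=26; pred: 10+2-2=10
Step 9: prey: 26+13-13=26; pred: 10+2-2=10
Step 10: prey: 26+13-13=26; pred: 10+2-2=10
Step 11: prey: 26+13-13=26; pred: 10+2-2=10
Max prey = 26 at step 2

Answer: 26 2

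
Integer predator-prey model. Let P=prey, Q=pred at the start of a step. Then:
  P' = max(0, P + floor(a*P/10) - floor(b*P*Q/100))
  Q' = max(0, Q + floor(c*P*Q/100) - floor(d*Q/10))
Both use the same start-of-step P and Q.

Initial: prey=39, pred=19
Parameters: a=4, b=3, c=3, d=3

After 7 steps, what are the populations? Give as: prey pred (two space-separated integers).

Step 1: prey: 39+15-22=32; pred: 19+22-5=36
Step 2: prey: 32+12-34=10; pred: 36+34-10=60
Step 3: prey: 10+4-18=0; pred: 60+18-18=60
Step 4: prey: 0+0-0=0; pred: 60+0-18=42
Step 5: prey: 0+0-0=0; pred: 42+0-12=30
Step 6: prey: 0+0-0=0; pred: 30+0-9=21
Step 7: prey: 0+0-0=0; pred: 21+0-6=15

Answer: 0 15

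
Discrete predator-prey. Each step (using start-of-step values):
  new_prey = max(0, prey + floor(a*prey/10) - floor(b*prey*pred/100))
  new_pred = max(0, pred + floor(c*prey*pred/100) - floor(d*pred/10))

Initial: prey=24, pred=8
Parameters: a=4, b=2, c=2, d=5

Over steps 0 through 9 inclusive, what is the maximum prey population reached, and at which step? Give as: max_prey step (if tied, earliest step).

Step 1: prey: 24+9-3=30; pred: 8+3-4=7
Step 2: prey: 30+12-4=38; pred: 7+4-3=8
Step 3: prey: 38+15-6=47; pred: 8+6-4=10
Step 4: prey: 47+18-9=56; pred: 10+9-5=14
Step 5: prey: 56+22-15=63; pred: 14+15-7=22
Step 6: prey: 63+25-27=61; pred: 22+27-11=38
Step 7: prey: 61+24-46=39; pred: 38+46-19=65
Step 8: prey: 39+15-50=4; pred: 65+50-32=83
Step 9: prey: 4+1-6=0; pred: 83+6-41=48
Max prey = 63 at step 5

Answer: 63 5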